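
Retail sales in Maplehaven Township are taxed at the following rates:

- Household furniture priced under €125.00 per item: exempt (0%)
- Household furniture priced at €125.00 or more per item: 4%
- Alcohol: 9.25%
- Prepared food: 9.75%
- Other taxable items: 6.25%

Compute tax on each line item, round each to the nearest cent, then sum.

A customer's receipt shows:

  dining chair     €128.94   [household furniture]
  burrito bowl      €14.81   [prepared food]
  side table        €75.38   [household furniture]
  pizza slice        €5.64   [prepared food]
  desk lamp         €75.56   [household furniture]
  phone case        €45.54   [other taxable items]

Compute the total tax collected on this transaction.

Dining chair €128.94: household furniture, €125.00 or more → 4% → €5.16
Burrito bowl €14.81: prepared food → 9.75% → €1.44
Side table €75.38: household furniture, under €125.00 → 0% → €0.00
Pizza slice €5.64: prepared food → 9.75% → €0.55
Desk lamp €75.56: household furniture, under €125.00 → 0% → €0.00
Phone case €45.54: other taxable items → 6.25% → €2.85
Total tax = €5.16 + €1.44 + €0.55 + €2.85 = €10.00

€10.00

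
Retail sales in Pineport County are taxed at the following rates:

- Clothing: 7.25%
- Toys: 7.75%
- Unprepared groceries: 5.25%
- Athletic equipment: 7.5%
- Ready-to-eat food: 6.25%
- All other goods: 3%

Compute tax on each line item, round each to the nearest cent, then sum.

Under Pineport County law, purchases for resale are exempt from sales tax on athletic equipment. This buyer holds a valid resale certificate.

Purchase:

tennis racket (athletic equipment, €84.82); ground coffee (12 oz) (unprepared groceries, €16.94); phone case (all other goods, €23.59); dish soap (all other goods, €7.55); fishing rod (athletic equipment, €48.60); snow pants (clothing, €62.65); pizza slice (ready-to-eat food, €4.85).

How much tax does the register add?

€6.67

Tennis racket €84.82: athletic equipment, buyer-exempt → 0% → €0.00
Ground coffee (12 oz) €16.94: unprepared groceries → 5.25% → €0.89
Phone case €23.59: all other goods → 3% → €0.71
Dish soap €7.55: all other goods → 3% → €0.23
Fishing rod €48.60: athletic equipment, buyer-exempt → 0% → €0.00
Snow pants €62.65: clothing → 7.25% → €4.54
Pizza slice €4.85: ready-to-eat food → 6.25% → €0.30
Total tax = €0.89 + €0.71 + €0.23 + €4.54 + €0.30 = €6.67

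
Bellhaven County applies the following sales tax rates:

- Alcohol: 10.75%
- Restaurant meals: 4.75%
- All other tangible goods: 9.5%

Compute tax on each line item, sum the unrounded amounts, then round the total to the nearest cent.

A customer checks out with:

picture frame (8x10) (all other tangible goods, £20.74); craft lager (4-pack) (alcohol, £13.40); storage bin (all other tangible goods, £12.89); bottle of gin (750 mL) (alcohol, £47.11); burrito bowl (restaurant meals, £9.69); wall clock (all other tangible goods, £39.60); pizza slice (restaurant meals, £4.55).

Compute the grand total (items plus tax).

£162.12

Picture frame (8x10) £20.74: all other tangible goods → 9.5% → £1.9703
Craft lager (4-pack) £13.40: alcohol → 10.75% → £1.4405
Storage bin £12.89: all other tangible goods → 9.5% → £1.22455
Bottle of gin (750 mL) £47.11: alcohol → 10.75% → £5.064325
Burrito bowl £9.69: restaurant meals → 4.75% → £0.460275
Wall clock £39.60: all other tangible goods → 9.5% → £3.762
Pizza slice £4.55: restaurant meals → 4.75% → £0.216125
Subtotal = £147.98; unrounded tax = £14.138075 → £14.14; total due = £162.12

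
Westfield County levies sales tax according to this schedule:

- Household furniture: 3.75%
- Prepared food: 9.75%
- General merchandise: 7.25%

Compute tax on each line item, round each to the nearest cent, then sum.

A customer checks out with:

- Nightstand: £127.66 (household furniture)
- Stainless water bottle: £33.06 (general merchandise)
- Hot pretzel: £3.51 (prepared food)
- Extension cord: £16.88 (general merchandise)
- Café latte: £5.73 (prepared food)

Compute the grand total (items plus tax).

Nightstand £127.66: household furniture → 3.75% → £4.79
Stainless water bottle £33.06: general merchandise → 7.25% → £2.40
Hot pretzel £3.51: prepared food → 9.75% → £0.34
Extension cord £16.88: general merchandise → 7.25% → £1.22
Café latte £5.73: prepared food → 9.75% → £0.56
Subtotal = £186.84; tax = £9.31; total due = £196.15

£196.15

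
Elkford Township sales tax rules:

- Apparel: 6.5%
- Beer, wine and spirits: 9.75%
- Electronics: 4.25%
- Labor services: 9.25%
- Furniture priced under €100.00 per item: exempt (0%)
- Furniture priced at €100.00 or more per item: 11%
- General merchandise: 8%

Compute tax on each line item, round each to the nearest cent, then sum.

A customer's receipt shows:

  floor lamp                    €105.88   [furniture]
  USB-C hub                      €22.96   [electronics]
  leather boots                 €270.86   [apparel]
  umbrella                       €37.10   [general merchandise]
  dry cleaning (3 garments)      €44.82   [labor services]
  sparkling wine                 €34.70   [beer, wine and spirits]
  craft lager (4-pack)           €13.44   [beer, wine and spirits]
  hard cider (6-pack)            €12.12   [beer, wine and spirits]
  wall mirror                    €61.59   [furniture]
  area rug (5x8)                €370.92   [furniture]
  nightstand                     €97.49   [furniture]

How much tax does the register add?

€84.03

Floor lamp €105.88: furniture, €100.00 or more → 11% → €11.65
USB-C hub €22.96: electronics → 4.25% → €0.98
Leather boots €270.86: apparel → 6.5% → €17.61
Umbrella €37.10: general merchandise → 8% → €2.97
Dry cleaning (3 garments) €44.82: labor services → 9.25% → €4.15
Sparkling wine €34.70: beer, wine and spirits → 9.75% → €3.38
Craft lager (4-pack) €13.44: beer, wine and spirits → 9.75% → €1.31
Hard cider (6-pack) €12.12: beer, wine and spirits → 9.75% → €1.18
Wall mirror €61.59: furniture, under €100.00 → 0% → €0.00
Area rug (5x8) €370.92: furniture, €100.00 or more → 11% → €40.80
Nightstand €97.49: furniture, under €100.00 → 0% → €0.00
Total tax = €11.65 + €0.98 + €17.61 + €2.97 + €4.15 + €3.38 + €1.31 + €1.18 + €40.80 = €84.03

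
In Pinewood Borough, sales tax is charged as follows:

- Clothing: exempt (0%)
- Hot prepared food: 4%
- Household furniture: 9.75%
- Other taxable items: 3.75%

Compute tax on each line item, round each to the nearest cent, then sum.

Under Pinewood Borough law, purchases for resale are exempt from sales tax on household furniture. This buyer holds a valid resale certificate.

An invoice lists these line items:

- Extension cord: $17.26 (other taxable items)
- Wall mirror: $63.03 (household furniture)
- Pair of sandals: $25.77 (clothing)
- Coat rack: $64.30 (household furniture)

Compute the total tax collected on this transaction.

$0.65

Extension cord $17.26: other taxable items → 3.75% → $0.65
Wall mirror $63.03: household furniture, buyer-exempt → 0% → $0.00
Pair of sandals $25.77: clothing → 0% → $0.00
Coat rack $64.30: household furniture, buyer-exempt → 0% → $0.00
Total tax = $0.65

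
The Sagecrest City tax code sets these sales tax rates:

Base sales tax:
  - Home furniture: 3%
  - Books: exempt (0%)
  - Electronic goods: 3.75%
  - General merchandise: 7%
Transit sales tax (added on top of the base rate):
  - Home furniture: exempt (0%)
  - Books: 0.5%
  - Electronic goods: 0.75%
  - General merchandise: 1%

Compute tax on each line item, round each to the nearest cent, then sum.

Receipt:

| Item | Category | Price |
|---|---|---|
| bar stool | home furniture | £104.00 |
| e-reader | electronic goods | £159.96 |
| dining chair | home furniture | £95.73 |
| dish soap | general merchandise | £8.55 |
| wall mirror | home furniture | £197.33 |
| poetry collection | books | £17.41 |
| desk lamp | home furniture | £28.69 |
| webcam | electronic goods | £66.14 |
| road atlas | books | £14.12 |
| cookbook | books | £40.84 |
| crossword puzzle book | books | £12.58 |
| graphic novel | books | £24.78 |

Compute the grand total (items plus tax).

£794.30

Bar stool £104.00: home furniture → 3% + 0% transit = 3% → £3.12
E-reader £159.96: electronic goods → 3.75% + 0.75% transit = 4.5% → £7.20
Dining chair £95.73: home furniture → 3% + 0% transit = 3% → £2.87
Dish soap £8.55: general merchandise → 7% + 1% transit = 8% → £0.68
Wall mirror £197.33: home furniture → 3% + 0% transit = 3% → £5.92
Poetry collection £17.41: books → 0% + 0.5% transit = 0.5% → £0.09
Desk lamp £28.69: home furniture → 3% + 0% transit = 3% → £0.86
Webcam £66.14: electronic goods → 3.75% + 0.75% transit = 4.5% → £2.98
Road atlas £14.12: books → 0% + 0.5% transit = 0.5% → £0.07
Cookbook £40.84: books → 0% + 0.5% transit = 0.5% → £0.20
Crossword puzzle book £12.58: books → 0% + 0.5% transit = 0.5% → £0.06
Graphic novel £24.78: books → 0% + 0.5% transit = 0.5% → £0.12
Subtotal = £770.13; tax = £24.17; total due = £794.30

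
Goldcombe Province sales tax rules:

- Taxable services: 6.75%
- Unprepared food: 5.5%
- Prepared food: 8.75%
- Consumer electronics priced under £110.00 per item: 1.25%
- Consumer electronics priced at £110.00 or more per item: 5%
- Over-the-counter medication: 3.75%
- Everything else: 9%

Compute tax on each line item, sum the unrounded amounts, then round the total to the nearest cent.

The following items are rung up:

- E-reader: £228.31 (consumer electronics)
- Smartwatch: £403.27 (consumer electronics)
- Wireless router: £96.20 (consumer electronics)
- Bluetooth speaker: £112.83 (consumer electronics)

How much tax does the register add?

E-reader £228.31: consumer electronics, £110.00 or more → 5% → £11.4155
Smartwatch £403.27: consumer electronics, £110.00 or more → 5% → £20.1635
Wireless router £96.20: consumer electronics, under £110.00 → 1.25% → £1.2025
Bluetooth speaker £112.83: consumer electronics, £110.00 or more → 5% → £5.6415
Unrounded tax sum = £38.423 → £38.42

£38.42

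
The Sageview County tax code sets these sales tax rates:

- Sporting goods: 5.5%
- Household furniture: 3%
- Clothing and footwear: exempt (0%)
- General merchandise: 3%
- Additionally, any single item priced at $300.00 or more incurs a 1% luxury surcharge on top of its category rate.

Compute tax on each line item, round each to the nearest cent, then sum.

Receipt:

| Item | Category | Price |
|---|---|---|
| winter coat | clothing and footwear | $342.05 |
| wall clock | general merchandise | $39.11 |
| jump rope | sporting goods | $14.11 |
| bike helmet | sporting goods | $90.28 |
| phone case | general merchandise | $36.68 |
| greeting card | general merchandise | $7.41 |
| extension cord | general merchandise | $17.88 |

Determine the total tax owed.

Winter coat $342.05: clothing and footwear → 0% + 1% surcharge = 1% → $3.42
Wall clock $39.11: general merchandise → 3% → $1.17
Jump rope $14.11: sporting goods → 5.5% → $0.78
Bike helmet $90.28: sporting goods → 5.5% → $4.97
Phone case $36.68: general merchandise → 3% → $1.10
Greeting card $7.41: general merchandise → 3% → $0.22
Extension cord $17.88: general merchandise → 3% → $0.54
Total tax = $3.42 + $1.17 + $0.78 + $4.97 + $1.10 + $0.22 + $0.54 = $12.20

$12.20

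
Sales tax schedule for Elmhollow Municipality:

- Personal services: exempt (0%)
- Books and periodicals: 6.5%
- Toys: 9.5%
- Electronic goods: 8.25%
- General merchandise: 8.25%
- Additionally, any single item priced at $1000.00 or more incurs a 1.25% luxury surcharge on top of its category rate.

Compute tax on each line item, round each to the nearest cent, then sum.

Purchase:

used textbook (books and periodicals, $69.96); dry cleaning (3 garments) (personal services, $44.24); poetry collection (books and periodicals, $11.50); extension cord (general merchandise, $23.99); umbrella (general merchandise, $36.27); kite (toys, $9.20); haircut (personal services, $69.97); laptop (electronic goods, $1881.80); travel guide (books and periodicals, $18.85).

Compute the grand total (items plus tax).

Used textbook $69.96: books and periodicals → 6.5% → $4.55
Dry cleaning (3 garments) $44.24: personal services → 0% → $0.00
Poetry collection $11.50: books and periodicals → 6.5% → $0.75
Extension cord $23.99: general merchandise → 8.25% → $1.98
Umbrella $36.27: general merchandise → 8.25% → $2.99
Kite $9.20: toys → 9.5% → $0.87
Haircut $69.97: personal services → 0% → $0.00
Laptop $1881.80: electronic goods → 8.25% + 1.25% surcharge = 9.5% → $178.77
Travel guide $18.85: books and periodicals → 6.5% → $1.23
Subtotal = $2165.78; tax = $191.14; total due = $2356.92

$2356.92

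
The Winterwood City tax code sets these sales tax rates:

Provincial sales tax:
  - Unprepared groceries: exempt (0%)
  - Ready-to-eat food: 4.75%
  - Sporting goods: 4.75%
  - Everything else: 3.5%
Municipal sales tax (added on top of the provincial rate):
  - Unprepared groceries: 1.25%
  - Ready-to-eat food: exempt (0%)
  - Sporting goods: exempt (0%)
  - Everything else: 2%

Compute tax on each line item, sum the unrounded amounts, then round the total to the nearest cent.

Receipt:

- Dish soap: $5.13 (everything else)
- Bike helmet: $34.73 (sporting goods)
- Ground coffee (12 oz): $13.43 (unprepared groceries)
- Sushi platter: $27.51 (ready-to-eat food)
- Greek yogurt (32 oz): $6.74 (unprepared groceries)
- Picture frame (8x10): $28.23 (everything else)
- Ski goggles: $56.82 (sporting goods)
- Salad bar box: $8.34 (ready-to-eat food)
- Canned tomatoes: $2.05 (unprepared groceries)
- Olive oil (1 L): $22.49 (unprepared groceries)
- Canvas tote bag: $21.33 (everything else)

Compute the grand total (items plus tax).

$236.42

Dish soap $5.13: everything else → 3.5% + 2% municipal = 5.5% → $0.28215
Bike helmet $34.73: sporting goods → 4.75% + 0% municipal = 4.75% → $1.649675
Ground coffee (12 oz) $13.43: unprepared groceries → 0% + 1.25% municipal = 1.25% → $0.167875
Sushi platter $27.51: ready-to-eat food → 4.75% + 0% municipal = 4.75% → $1.306725
Greek yogurt (32 oz) $6.74: unprepared groceries → 0% + 1.25% municipal = 1.25% → $0.08425
Picture frame (8x10) $28.23: everything else → 3.5% + 2% municipal = 5.5% → $1.55265
Ski goggles $56.82: sporting goods → 4.75% + 0% municipal = 4.75% → $2.69895
Salad bar box $8.34: ready-to-eat food → 4.75% + 0% municipal = 4.75% → $0.39615
Canned tomatoes $2.05: unprepared groceries → 0% + 1.25% municipal = 1.25% → $0.025625
Olive oil (1 L) $22.49: unprepared groceries → 0% + 1.25% municipal = 1.25% → $0.281125
Canvas tote bag $21.33: everything else → 3.5% + 2% municipal = 5.5% → $1.17315
Subtotal = $226.80; unrounded tax = $9.618325 → $9.62; total due = $236.42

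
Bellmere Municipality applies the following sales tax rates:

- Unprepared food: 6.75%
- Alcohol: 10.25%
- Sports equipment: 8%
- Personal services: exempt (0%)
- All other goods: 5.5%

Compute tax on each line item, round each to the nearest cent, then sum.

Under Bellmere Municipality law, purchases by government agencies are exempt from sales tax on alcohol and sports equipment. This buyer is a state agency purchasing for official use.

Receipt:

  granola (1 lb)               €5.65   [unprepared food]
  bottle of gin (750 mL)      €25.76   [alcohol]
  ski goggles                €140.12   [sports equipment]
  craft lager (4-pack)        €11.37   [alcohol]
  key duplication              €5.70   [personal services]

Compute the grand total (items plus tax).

€188.98

Granola (1 lb) €5.65: unprepared food → 6.75% → €0.38
Bottle of gin (750 mL) €25.76: alcohol, buyer-exempt → 0% → €0.00
Ski goggles €140.12: sports equipment, buyer-exempt → 0% → €0.00
Craft lager (4-pack) €11.37: alcohol, buyer-exempt → 0% → €0.00
Key duplication €5.70: personal services → 0% → €0.00
Subtotal = €188.60; tax = €0.38; total due = €188.98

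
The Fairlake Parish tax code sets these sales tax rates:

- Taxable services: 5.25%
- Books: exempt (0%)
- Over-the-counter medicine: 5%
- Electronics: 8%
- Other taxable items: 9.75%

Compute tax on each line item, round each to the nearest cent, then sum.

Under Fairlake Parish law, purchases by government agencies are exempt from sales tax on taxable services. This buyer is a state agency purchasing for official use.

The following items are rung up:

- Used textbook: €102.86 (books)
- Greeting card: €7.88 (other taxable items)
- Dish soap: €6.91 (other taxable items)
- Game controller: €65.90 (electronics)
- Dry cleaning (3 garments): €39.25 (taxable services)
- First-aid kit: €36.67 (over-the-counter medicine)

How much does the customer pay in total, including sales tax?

Used textbook €102.86: books → 0% → €0.00
Greeting card €7.88: other taxable items → 9.75% → €0.77
Dish soap €6.91: other taxable items → 9.75% → €0.67
Game controller €65.90: electronics → 8% → €5.27
Dry cleaning (3 garments) €39.25: taxable services, buyer-exempt → 0% → €0.00
First-aid kit €36.67: over-the-counter medicine → 5% → €1.83
Subtotal = €259.47; tax = €8.54; total due = €268.01

€268.01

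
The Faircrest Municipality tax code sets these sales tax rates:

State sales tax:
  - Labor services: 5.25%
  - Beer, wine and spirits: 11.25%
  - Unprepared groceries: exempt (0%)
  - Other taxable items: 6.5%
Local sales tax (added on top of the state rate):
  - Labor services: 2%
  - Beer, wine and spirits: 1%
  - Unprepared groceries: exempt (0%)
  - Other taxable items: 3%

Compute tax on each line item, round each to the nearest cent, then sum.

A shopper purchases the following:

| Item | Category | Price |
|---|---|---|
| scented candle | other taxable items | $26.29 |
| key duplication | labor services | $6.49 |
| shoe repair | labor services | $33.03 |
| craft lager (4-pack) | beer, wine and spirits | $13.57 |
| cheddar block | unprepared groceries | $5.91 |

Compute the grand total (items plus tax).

$92.31

Scented candle $26.29: other taxable items → 6.5% + 3% local = 9.5% → $2.50
Key duplication $6.49: labor services → 5.25% + 2% local = 7.25% → $0.47
Shoe repair $33.03: labor services → 5.25% + 2% local = 7.25% → $2.39
Craft lager (4-pack) $13.57: beer, wine and spirits → 11.25% + 1% local = 12.25% → $1.66
Cheddar block $5.91: unprepared groceries → 0% + 0% local = 0% → $0.00
Subtotal = $85.29; tax = $7.02; total due = $92.31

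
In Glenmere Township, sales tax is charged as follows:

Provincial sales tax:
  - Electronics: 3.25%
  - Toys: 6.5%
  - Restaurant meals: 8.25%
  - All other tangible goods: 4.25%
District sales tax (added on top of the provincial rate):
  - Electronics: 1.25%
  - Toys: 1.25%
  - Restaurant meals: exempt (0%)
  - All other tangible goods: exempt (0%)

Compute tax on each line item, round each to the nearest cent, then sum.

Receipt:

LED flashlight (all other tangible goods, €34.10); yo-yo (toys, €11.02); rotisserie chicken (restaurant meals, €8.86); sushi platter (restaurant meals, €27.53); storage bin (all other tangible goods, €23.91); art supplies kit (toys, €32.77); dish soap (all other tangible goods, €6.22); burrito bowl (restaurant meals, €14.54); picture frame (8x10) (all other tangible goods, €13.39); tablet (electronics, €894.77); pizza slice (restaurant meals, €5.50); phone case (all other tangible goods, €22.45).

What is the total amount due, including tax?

LED flashlight €34.10: all other tangible goods → 4.25% + 0% district = 4.25% → €1.45
Yo-yo €11.02: toys → 6.5% + 1.25% district = 7.75% → €0.85
Rotisserie chicken €8.86: restaurant meals → 8.25% + 0% district = 8.25% → €0.73
Sushi platter €27.53: restaurant meals → 8.25% + 0% district = 8.25% → €2.27
Storage bin €23.91: all other tangible goods → 4.25% + 0% district = 4.25% → €1.02
Art supplies kit €32.77: toys → 6.5% + 1.25% district = 7.75% → €2.54
Dish soap €6.22: all other tangible goods → 4.25% + 0% district = 4.25% → €0.26
Burrito bowl €14.54: restaurant meals → 8.25% + 0% district = 8.25% → €1.20
Picture frame (8x10) €13.39: all other tangible goods → 4.25% + 0% district = 4.25% → €0.57
Tablet €894.77: electronics → 3.25% + 1.25% district = 4.5% → €40.26
Pizza slice €5.50: restaurant meals → 8.25% + 0% district = 8.25% → €0.45
Phone case €22.45: all other tangible goods → 4.25% + 0% district = 4.25% → €0.95
Subtotal = €1095.06; tax = €52.55; total due = €1147.61

€1147.61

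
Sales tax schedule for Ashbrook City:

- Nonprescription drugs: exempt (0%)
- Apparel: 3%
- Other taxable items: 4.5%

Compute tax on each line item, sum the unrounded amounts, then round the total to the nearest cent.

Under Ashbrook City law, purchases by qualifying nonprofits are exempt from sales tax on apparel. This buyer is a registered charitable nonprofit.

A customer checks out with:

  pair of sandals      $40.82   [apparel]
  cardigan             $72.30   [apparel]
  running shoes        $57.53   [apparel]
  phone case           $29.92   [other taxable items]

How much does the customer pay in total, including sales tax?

$201.92

Pair of sandals $40.82: apparel, buyer-exempt → 0% → $0.00
Cardigan $72.30: apparel, buyer-exempt → 0% → $0.00
Running shoes $57.53: apparel, buyer-exempt → 0% → $0.00
Phone case $29.92: other taxable items → 4.5% → $1.3464
Subtotal = $200.57; unrounded tax = $1.3464 → $1.35; total due = $201.92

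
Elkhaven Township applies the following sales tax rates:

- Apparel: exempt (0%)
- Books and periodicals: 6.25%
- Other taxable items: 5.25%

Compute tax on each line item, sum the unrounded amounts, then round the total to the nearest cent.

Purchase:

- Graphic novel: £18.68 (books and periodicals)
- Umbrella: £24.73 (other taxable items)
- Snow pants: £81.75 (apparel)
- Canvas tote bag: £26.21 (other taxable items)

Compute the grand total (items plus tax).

Graphic novel £18.68: books and periodicals → 6.25% → £1.1675
Umbrella £24.73: other taxable items → 5.25% → £1.298325
Snow pants £81.75: apparel → 0% → £0.00
Canvas tote bag £26.21: other taxable items → 5.25% → £1.376025
Subtotal = £151.37; unrounded tax = £3.84185 → £3.84; total due = £155.21

£155.21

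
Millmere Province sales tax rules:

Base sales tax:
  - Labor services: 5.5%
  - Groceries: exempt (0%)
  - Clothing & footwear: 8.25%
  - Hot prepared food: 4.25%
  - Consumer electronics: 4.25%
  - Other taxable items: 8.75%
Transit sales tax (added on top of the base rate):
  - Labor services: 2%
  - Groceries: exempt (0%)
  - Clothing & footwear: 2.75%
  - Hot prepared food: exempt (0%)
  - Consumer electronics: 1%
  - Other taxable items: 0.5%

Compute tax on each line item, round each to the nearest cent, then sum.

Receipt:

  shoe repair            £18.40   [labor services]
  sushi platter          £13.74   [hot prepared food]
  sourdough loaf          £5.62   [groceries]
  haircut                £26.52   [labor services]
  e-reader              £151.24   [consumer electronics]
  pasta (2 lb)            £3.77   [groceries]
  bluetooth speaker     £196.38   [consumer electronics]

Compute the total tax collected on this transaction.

£22.20

Shoe repair £18.40: labor services → 5.5% + 2% transit = 7.5% → £1.38
Sushi platter £13.74: hot prepared food → 4.25% + 0% transit = 4.25% → £0.58
Sourdough loaf £5.62: groceries → 0% + 0% transit = 0% → £0.00
Haircut £26.52: labor services → 5.5% + 2% transit = 7.5% → £1.99
E-reader £151.24: consumer electronics → 4.25% + 1% transit = 5.25% → £7.94
Pasta (2 lb) £3.77: groceries → 0% + 0% transit = 0% → £0.00
Bluetooth speaker £196.38: consumer electronics → 4.25% + 1% transit = 5.25% → £10.31
Total tax = £1.38 + £0.58 + £1.99 + £7.94 + £10.31 = £22.20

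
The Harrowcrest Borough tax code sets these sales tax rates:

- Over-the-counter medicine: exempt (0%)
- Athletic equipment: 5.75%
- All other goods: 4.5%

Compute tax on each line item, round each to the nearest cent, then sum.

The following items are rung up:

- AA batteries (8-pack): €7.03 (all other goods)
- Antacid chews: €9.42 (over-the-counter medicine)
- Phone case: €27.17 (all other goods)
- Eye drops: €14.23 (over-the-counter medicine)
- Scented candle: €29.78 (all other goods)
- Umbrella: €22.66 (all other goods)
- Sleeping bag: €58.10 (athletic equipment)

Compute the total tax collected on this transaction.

AA batteries (8-pack) €7.03: all other goods → 4.5% → €0.32
Antacid chews €9.42: over-the-counter medicine → 0% → €0.00
Phone case €27.17: all other goods → 4.5% → €1.22
Eye drops €14.23: over-the-counter medicine → 0% → €0.00
Scented candle €29.78: all other goods → 4.5% → €1.34
Umbrella €22.66: all other goods → 4.5% → €1.02
Sleeping bag €58.10: athletic equipment → 5.75% → €3.34
Total tax = €0.32 + €1.22 + €1.34 + €1.02 + €3.34 = €7.24

€7.24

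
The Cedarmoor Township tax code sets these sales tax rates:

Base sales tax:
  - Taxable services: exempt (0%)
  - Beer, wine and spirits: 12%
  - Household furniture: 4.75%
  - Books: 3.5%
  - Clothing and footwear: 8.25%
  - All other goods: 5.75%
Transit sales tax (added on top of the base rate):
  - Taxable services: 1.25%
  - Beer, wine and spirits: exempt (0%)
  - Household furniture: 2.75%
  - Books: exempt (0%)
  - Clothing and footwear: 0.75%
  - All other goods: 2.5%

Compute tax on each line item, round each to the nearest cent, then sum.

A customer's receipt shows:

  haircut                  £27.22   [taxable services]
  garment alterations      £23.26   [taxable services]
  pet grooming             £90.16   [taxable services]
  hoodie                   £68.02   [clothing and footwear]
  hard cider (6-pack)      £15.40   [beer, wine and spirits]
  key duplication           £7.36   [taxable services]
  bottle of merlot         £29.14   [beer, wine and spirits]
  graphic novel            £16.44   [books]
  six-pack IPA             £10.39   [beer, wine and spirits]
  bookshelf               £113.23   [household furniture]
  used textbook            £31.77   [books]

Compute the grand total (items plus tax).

Haircut £27.22: taxable services → 0% + 1.25% transit = 1.25% → £0.34
Garment alterations £23.26: taxable services → 0% + 1.25% transit = 1.25% → £0.29
Pet grooming £90.16: taxable services → 0% + 1.25% transit = 1.25% → £1.13
Hoodie £68.02: clothing and footwear → 8.25% + 0.75% transit = 9% → £6.12
Hard cider (6-pack) £15.40: beer, wine and spirits → 12% + 0% transit = 12% → £1.85
Key duplication £7.36: taxable services → 0% + 1.25% transit = 1.25% → £0.09
Bottle of merlot £29.14: beer, wine and spirits → 12% + 0% transit = 12% → £3.50
Graphic novel £16.44: books → 3.5% + 0% transit = 3.5% → £0.58
Six-pack IPA £10.39: beer, wine and spirits → 12% + 0% transit = 12% → £1.25
Bookshelf £113.23: household furniture → 4.75% + 2.75% transit = 7.5% → £8.49
Used textbook £31.77: books → 3.5% + 0% transit = 3.5% → £1.11
Subtotal = £432.39; tax = £24.75; total due = £457.14

£457.14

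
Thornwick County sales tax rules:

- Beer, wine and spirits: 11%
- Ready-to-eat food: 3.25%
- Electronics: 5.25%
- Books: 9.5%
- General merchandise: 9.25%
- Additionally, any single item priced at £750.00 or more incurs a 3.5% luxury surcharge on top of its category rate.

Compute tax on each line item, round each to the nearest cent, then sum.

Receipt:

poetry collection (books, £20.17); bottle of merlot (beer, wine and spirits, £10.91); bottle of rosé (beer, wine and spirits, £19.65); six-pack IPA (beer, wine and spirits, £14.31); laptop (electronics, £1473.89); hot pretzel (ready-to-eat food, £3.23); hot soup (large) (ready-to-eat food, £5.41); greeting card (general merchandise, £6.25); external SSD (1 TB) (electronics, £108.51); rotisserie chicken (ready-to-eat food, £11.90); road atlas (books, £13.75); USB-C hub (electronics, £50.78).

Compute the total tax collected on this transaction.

£146.75

Poetry collection £20.17: books → 9.5% → £1.92
Bottle of merlot £10.91: beer, wine and spirits → 11% → £1.20
Bottle of rosé £19.65: beer, wine and spirits → 11% → £2.16
Six-pack IPA £14.31: beer, wine and spirits → 11% → £1.57
Laptop £1473.89: electronics → 5.25% + 3.5% surcharge = 8.75% → £128.97
Hot pretzel £3.23: ready-to-eat food → 3.25% → £0.10
Hot soup (large) £5.41: ready-to-eat food → 3.25% → £0.18
Greeting card £6.25: general merchandise → 9.25% → £0.58
External SSD (1 TB) £108.51: electronics → 5.25% → £5.70
Rotisserie chicken £11.90: ready-to-eat food → 3.25% → £0.39
Road atlas £13.75: books → 9.5% → £1.31
USB-C hub £50.78: electronics → 5.25% → £2.67
Total tax = £1.92 + £1.20 + £2.16 + £1.57 + £128.97 + £0.10 + £0.18 + £0.58 + £5.70 + £0.39 + £1.31 + £2.67 = £146.75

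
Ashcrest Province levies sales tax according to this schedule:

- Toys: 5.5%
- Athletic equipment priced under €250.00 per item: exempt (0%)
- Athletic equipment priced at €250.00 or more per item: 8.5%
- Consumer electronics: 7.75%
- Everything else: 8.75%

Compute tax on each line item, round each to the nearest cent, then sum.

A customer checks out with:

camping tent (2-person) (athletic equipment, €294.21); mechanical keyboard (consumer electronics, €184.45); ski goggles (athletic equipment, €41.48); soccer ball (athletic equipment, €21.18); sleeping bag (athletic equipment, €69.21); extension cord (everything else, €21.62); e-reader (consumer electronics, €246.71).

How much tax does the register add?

Camping tent (2-person) €294.21: athletic equipment, €250.00 or more → 8.5% → €25.01
Mechanical keyboard €184.45: consumer electronics → 7.75% → €14.29
Ski goggles €41.48: athletic equipment, under €250.00 → 0% → €0.00
Soccer ball €21.18: athletic equipment, under €250.00 → 0% → €0.00
Sleeping bag €69.21: athletic equipment, under €250.00 → 0% → €0.00
Extension cord €21.62: everything else → 8.75% → €1.89
E-reader €246.71: consumer electronics → 7.75% → €19.12
Total tax = €25.01 + €14.29 + €1.89 + €19.12 = €60.31

€60.31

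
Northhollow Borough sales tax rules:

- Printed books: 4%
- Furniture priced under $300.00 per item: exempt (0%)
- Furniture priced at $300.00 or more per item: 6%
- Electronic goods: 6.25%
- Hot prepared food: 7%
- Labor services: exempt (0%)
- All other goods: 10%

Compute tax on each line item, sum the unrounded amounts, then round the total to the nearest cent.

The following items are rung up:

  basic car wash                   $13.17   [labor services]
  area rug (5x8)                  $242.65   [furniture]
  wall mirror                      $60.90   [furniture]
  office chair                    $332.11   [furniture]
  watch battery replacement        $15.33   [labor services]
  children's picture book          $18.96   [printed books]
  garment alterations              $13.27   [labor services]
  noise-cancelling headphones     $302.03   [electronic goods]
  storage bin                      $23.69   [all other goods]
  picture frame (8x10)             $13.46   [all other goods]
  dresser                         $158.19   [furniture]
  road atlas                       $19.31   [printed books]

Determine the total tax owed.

Basic car wash $13.17: labor services → 0% → $0.00
Area rug (5x8) $242.65: furniture, under $300.00 → 0% → $0.00
Wall mirror $60.90: furniture, under $300.00 → 0% → $0.00
Office chair $332.11: furniture, $300.00 or more → 6% → $19.9266
Watch battery replacement $15.33: labor services → 0% → $0.00
Children's picture book $18.96: printed books → 4% → $0.7584
Garment alterations $13.27: labor services → 0% → $0.00
Noise-cancelling headphones $302.03: electronic goods → 6.25% → $18.876875
Storage bin $23.69: all other goods → 10% → $2.369
Picture frame (8x10) $13.46: all other goods → 10% → $1.346
Dresser $158.19: furniture, under $300.00 → 0% → $0.00
Road atlas $19.31: printed books → 4% → $0.7724
Unrounded tax sum = $44.049275 → $44.05

$44.05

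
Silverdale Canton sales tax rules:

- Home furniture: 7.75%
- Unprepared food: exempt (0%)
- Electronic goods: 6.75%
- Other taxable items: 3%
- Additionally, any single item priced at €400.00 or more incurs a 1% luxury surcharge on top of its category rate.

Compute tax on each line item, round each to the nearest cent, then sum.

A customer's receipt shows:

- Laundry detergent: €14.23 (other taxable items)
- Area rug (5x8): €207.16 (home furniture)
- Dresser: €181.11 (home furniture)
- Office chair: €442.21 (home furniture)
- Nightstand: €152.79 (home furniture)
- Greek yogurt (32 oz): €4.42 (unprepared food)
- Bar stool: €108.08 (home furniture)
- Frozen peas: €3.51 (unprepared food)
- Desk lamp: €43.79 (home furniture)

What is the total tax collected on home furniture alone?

Area rug (5x8) €207.16: home furniture → 7.75% → €16.05
Dresser €181.11: home furniture → 7.75% → €14.04
Office chair €442.21: home furniture → 7.75% + 1% surcharge = 8.75% → €38.69
Nightstand €152.79: home furniture → 7.75% → €11.84
Bar stool €108.08: home furniture → 7.75% → €8.38
Desk lamp €43.79: home furniture → 7.75% → €3.39
Tax on home furniture = €16.05 + €14.04 + €38.69 + €11.84 + €8.38 + €3.39 = €92.39

€92.39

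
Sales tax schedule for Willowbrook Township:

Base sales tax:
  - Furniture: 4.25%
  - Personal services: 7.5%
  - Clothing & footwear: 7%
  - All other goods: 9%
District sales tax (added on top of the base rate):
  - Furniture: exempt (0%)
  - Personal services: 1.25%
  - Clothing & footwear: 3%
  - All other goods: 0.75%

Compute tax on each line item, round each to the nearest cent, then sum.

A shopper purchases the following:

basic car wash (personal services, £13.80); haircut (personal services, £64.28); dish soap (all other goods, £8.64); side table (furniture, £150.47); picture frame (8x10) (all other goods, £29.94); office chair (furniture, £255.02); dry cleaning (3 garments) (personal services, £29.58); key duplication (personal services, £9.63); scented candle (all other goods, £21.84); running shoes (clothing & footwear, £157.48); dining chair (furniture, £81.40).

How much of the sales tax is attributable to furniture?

£20.69

Side table £150.47: furniture → 4.25% + 0% district = 4.25% → £6.39
Office chair £255.02: furniture → 4.25% + 0% district = 4.25% → £10.84
Dining chair £81.40: furniture → 4.25% + 0% district = 4.25% → £3.46
Tax on furniture = £6.39 + £10.84 + £3.46 = £20.69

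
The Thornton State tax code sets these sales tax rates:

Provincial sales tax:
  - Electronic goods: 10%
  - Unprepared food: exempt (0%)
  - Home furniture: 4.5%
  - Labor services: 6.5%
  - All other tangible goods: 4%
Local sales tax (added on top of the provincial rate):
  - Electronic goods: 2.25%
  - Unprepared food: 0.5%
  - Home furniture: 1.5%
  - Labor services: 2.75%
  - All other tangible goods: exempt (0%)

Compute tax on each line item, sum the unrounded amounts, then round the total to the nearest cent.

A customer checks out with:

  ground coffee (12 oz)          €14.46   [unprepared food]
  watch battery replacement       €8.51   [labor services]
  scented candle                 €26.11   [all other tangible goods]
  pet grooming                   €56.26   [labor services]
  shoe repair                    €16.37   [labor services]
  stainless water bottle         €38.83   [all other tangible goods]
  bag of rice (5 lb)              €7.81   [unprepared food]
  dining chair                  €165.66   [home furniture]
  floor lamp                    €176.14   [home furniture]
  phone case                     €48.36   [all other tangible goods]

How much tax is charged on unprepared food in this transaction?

Ground coffee (12 oz) €14.46: unprepared food → 0% + 0.5% local = 0.5% → €0.0723
Bag of rice (5 lb) €7.81: unprepared food → 0% + 0.5% local = 0.5% → €0.03905
Tax on unprepared food: unrounded sum = €0.11135 → €0.11

€0.11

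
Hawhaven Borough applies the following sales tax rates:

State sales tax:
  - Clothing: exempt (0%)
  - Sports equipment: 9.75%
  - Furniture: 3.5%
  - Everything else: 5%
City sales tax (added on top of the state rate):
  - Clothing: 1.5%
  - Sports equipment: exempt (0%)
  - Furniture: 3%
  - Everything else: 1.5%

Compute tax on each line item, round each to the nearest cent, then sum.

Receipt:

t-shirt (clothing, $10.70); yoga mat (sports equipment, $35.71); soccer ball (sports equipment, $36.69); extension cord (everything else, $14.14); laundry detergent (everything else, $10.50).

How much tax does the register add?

T-shirt $10.70: clothing → 0% + 1.5% city = 1.5% → $0.16
Yoga mat $35.71: sports equipment → 9.75% + 0% city = 9.75% → $3.48
Soccer ball $36.69: sports equipment → 9.75% + 0% city = 9.75% → $3.58
Extension cord $14.14: everything else → 5% + 1.5% city = 6.5% → $0.92
Laundry detergent $10.50: everything else → 5% + 1.5% city = 6.5% → $0.68
Total tax = $0.16 + $3.48 + $3.58 + $0.92 + $0.68 = $8.82

$8.82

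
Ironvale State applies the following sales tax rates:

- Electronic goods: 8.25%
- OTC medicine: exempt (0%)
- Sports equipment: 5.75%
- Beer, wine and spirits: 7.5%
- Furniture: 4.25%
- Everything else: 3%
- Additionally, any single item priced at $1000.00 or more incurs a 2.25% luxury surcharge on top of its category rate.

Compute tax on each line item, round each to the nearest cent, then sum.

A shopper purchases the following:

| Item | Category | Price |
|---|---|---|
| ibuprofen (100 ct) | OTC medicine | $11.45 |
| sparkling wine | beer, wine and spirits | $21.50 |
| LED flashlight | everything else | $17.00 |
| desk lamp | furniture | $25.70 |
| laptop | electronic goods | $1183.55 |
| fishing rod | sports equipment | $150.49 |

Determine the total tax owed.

Ibuprofen (100 ct) $11.45: OTC medicine → 0% → $0.00
Sparkling wine $21.50: beer, wine and spirits → 7.5% → $1.61
LED flashlight $17.00: everything else → 3% → $0.51
Desk lamp $25.70: furniture → 4.25% → $1.09
Laptop $1183.55: electronic goods → 8.25% + 2.25% surcharge = 10.5% → $124.27
Fishing rod $150.49: sports equipment → 5.75% → $8.65
Total tax = $1.61 + $0.51 + $1.09 + $124.27 + $8.65 = $136.13

$136.13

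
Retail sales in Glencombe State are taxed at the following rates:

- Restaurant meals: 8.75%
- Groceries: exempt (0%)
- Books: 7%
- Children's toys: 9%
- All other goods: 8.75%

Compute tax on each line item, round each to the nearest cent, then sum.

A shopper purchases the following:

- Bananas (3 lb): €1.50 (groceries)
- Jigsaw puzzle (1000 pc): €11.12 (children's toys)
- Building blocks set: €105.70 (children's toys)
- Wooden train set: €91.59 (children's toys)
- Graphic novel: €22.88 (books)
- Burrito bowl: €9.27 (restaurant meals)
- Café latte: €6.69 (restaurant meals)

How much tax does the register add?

€21.75

Bananas (3 lb) €1.50: groceries → 0% → €0.00
Jigsaw puzzle (1000 pc) €11.12: children's toys → 9% → €1.00
Building blocks set €105.70: children's toys → 9% → €9.51
Wooden train set €91.59: children's toys → 9% → €8.24
Graphic novel €22.88: books → 7% → €1.60
Burrito bowl €9.27: restaurant meals → 8.75% → €0.81
Café latte €6.69: restaurant meals → 8.75% → €0.59
Total tax = €1.00 + €9.51 + €8.24 + €1.60 + €0.81 + €0.59 = €21.75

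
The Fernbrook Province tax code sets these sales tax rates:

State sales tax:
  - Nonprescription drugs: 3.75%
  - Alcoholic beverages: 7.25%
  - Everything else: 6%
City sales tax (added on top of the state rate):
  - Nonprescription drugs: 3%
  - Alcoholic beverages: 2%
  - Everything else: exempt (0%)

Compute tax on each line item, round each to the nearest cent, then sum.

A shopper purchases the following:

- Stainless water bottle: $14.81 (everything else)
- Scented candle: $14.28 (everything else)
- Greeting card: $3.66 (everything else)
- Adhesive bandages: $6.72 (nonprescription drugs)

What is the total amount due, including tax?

$41.89

Stainless water bottle $14.81: everything else → 6% + 0% city = 6% → $0.89
Scented candle $14.28: everything else → 6% + 0% city = 6% → $0.86
Greeting card $3.66: everything else → 6% + 0% city = 6% → $0.22
Adhesive bandages $6.72: nonprescription drugs → 3.75% + 3% city = 6.75% → $0.45
Subtotal = $39.47; tax = $2.42; total due = $41.89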